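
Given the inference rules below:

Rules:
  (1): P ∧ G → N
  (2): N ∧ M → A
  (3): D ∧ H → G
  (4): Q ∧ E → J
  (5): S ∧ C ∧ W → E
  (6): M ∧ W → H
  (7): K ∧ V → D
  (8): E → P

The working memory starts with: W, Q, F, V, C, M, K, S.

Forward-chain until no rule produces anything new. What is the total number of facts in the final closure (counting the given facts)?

[1] (5) [S ∧ C ∧ W → E]; (6) [M ∧ W → H]; (7) [K ∧ V → D]. ⇒ new: E, H, D.
[2] (3) [D ∧ H → G]; (4) [Q ∧ E → J]; (8) [E → P]. ⇒ new: G, J, P.
[3] (1) [P ∧ G → N]. ⇒ new: N.
[4] (2) [N ∧ M → A]. ⇒ new: A.
Closure: {A, C, D, E, F, G, H, J, K, M, N, P, Q, S, V, W} — 16 facts.

16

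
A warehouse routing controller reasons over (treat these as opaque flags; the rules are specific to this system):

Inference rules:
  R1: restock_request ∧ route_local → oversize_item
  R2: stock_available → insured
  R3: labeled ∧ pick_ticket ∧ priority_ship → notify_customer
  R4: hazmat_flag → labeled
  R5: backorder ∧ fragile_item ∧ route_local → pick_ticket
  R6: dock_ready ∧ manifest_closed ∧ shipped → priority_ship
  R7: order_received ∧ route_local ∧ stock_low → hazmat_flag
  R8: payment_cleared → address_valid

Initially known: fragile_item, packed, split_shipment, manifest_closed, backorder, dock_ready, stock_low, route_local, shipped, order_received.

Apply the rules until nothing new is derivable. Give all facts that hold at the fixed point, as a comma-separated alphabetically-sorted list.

backorder, dock_ready, fragile_item, hazmat_flag, labeled, manifest_closed, notify_customer, order_received, packed, pick_ticket, priority_ship, route_local, shipped, split_shipment, stock_low

Round 1 fires R5, R6, R7, giving pick_ticket, priority_ship, hazmat_flag.
Round 2 fires R4, giving labeled.
Round 3 fires R3, giving notify_customer.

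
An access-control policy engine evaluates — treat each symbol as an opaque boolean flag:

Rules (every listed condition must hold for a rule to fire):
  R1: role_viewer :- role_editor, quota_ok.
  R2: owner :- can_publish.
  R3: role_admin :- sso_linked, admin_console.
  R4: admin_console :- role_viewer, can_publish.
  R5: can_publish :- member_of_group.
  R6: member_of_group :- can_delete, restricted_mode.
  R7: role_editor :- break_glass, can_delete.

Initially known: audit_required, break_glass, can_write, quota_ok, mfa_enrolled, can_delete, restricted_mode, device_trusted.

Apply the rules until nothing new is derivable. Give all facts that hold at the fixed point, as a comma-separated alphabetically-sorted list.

Round 1 fires R6, R7, giving member_of_group, role_editor.
Round 2 fires R1, R5, giving role_viewer, can_publish.
Round 3 fires R2, R4, giving owner, admin_console.

admin_console, audit_required, break_glass, can_delete, can_publish, can_write, device_trusted, member_of_group, mfa_enrolled, owner, quota_ok, restricted_mode, role_editor, role_viewer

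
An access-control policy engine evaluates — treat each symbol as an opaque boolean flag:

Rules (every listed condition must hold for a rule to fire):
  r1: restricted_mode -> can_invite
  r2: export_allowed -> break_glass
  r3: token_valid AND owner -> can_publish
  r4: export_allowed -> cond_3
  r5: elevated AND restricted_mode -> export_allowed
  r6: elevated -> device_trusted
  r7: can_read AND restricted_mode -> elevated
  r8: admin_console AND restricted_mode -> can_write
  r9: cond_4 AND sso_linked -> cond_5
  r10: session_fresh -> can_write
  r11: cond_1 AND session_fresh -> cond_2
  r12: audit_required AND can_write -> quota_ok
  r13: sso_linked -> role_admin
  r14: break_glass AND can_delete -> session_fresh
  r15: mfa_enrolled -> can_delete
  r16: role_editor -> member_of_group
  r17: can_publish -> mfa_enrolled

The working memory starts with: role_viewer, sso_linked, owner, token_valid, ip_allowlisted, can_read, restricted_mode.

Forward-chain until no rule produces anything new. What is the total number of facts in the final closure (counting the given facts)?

19

Round 1 — r1, r3, r7, r13, derive can_invite, can_publish, elevated, role_admin.
Round 2 — r5, r6, r17, derive export_allowed, device_trusted, mfa_enrolled.
Round 3 — r2, r4, r15, derive break_glass, cond_3, can_delete.
Round 4 — r14, derive session_fresh.
Round 5 — r10, derive can_write.
Closure: {break_glass, can_delete, can_invite, can_publish, can_read, can_write, cond_3, device_trusted, elevated, export_allowed, ip_allowlisted, mfa_enrolled, owner, restricted_mode, role_admin, role_viewer, session_fresh, sso_linked, token_valid} — 19 facts.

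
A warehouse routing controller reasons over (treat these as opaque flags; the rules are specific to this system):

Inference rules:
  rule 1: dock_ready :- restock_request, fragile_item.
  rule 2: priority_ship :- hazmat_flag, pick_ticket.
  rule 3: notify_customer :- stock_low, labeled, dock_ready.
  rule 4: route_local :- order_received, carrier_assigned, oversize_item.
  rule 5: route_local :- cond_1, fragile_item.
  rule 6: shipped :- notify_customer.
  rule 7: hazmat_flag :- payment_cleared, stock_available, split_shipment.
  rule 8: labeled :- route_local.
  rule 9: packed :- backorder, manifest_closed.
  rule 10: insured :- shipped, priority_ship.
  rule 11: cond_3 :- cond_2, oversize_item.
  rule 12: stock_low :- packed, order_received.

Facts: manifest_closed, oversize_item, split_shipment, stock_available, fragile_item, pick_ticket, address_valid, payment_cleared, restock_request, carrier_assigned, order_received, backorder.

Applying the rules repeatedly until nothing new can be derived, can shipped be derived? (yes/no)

Round 1 fires rule 1, rule 4, rule 7, rule 9, giving dock_ready, route_local, hazmat_flag, packed.
Round 2 fires rule 2, rule 8, rule 12, giving priority_ship, labeled, stock_low.
Round 3 fires rule 3, giving notify_customer.
Round 4 fires rule 6, giving shipped.
Round 5 fires rule 10, giving insured.
shipped appears in round 4, so it is derivable.

yes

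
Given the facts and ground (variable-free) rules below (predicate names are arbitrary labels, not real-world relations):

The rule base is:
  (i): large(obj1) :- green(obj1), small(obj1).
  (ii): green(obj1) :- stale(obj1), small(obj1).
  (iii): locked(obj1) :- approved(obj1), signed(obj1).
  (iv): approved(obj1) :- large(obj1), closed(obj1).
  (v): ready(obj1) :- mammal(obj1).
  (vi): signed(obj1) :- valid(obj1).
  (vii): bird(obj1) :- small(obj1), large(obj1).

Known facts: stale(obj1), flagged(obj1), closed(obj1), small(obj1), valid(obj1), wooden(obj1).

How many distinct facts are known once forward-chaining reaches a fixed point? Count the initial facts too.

Round 1 fires (ii), (vi), giving green(obj1), signed(obj1).
Round 2 fires (i), giving large(obj1).
Round 3 fires (iv), (vii), giving approved(obj1), bird(obj1).
Round 4 fires (iii), giving locked(obj1).
Closure: {approved(obj1), bird(obj1), closed(obj1), flagged(obj1), green(obj1), large(obj1), locked(obj1), signed(obj1), small(obj1), stale(obj1), valid(obj1), wooden(obj1)} — 12 facts.

12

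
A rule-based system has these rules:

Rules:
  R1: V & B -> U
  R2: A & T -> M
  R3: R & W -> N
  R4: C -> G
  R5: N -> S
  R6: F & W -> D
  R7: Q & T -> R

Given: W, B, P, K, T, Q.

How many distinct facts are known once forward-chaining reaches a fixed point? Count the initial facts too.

9

Round 1: R7 [Q & T -> R]. New: R.
Round 2: R3 [R & W -> N]. New: N.
Round 3: R5 [N -> S]. New: S.
Closure: {B, K, N, P, Q, R, S, T, W} — 9 facts.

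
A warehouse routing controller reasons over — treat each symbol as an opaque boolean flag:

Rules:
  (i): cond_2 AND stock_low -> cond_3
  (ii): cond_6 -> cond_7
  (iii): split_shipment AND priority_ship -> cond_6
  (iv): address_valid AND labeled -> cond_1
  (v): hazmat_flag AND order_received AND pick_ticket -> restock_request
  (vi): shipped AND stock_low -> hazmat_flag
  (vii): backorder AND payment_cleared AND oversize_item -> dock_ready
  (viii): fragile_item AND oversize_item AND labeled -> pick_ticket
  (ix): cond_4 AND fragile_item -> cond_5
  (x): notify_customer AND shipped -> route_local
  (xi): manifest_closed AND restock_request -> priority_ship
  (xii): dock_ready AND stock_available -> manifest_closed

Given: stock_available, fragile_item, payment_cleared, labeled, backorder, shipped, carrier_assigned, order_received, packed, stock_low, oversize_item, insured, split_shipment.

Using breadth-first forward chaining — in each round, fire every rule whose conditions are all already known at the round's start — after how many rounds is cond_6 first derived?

Round 1 fires (vi), (vii), (viii), giving hazmat_flag, dock_ready, pick_ticket.
Round 2 fires (v), (xii), giving restock_request, manifest_closed.
Round 3 fires (xi), giving priority_ship.
Round 4 fires (iii), giving cond_6.
cond_6 first appears in round 4.

4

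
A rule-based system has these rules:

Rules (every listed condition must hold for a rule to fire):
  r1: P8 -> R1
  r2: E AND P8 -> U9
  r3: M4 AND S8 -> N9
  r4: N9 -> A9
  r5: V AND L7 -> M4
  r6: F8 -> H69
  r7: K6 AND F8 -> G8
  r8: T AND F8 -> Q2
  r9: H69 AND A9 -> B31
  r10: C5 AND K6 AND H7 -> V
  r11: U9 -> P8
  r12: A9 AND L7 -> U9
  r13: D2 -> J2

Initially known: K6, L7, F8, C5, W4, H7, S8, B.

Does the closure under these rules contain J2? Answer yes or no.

Round 1 — r6, r7, r10, derive H69, G8, V.
Round 2 — r5, derive M4.
Round 3 — r3, derive N9.
Round 4 — r4, derive A9.
Round 5 — r9, r12, derive B31, U9.
Round 6 — r11, derive P8.
Round 7 — r1, derive R1.
Fixed point reached. J2 is concluded only by r13; r13 needs D2 (never derived).

no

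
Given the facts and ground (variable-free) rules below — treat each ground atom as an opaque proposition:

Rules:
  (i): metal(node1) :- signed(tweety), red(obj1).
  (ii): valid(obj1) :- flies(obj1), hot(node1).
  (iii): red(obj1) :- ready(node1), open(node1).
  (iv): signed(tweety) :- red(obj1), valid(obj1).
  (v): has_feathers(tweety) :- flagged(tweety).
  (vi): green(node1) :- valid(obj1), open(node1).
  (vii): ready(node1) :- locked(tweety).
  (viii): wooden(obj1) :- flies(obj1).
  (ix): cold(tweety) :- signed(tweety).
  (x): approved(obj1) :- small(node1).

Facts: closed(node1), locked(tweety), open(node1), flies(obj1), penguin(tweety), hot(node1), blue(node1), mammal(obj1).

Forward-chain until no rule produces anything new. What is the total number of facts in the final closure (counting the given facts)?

16

[1] (ii) [valid(obj1) :- flies(obj1), hot(node1).]; (vii) [ready(node1) :- locked(tweety).]; (viii) [wooden(obj1) :- flies(obj1).]. ⇒ new: valid(obj1), ready(node1), wooden(obj1).
[2] (iii) [red(obj1) :- ready(node1), open(node1).]; (vi) [green(node1) :- valid(obj1), open(node1).]. ⇒ new: red(obj1), green(node1).
[3] (iv) [signed(tweety) :- red(obj1), valid(obj1).]. ⇒ new: signed(tweety).
[4] (i) [metal(node1) :- signed(tweety), red(obj1).]; (ix) [cold(tweety) :- signed(tweety).]. ⇒ new: metal(node1), cold(tweety).
Closure: {blue(node1), closed(node1), cold(tweety), flies(obj1), green(node1), hot(node1), locked(tweety), mammal(obj1), metal(node1), open(node1), penguin(tweety), ready(node1), red(obj1), signed(tweety), valid(obj1), wooden(obj1)} — 16 facts.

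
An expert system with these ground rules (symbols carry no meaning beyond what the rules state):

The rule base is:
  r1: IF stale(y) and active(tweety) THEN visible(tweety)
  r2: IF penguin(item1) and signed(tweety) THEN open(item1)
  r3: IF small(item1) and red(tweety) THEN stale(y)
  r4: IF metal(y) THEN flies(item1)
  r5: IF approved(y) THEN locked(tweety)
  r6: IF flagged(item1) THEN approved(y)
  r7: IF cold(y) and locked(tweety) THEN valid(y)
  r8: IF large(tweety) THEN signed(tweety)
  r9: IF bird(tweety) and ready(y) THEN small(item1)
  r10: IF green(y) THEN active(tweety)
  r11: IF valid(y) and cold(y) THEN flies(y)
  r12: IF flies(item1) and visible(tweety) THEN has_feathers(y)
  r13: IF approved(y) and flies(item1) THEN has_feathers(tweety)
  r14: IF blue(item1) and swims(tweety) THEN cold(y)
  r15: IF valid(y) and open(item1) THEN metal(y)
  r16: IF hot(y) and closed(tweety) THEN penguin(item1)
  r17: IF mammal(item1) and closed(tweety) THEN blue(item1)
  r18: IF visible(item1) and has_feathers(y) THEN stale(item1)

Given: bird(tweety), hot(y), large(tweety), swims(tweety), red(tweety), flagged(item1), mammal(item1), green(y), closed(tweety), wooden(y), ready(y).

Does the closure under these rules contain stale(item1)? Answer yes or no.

no

Round 1 fires r6, r8, r9, r10, r16, r17, giving approved(y), signed(tweety), small(item1), active(tweety), penguin(item1), blue(item1).
Round 2 fires r2, r3, r5, r14, giving open(item1), stale(y), locked(tweety), cold(y).
Round 3 fires r1, r7, giving visible(tweety), valid(y).
Round 4 fires r11, r15, giving flies(y), metal(y).
Round 5 fires r4, giving flies(item1).
Round 6 fires r12, r13, giving has_feathers(y), has_feathers(tweety).
Fixed point reached. stale(item1) is concluded only by r18; r18 needs visible(item1) (never derived).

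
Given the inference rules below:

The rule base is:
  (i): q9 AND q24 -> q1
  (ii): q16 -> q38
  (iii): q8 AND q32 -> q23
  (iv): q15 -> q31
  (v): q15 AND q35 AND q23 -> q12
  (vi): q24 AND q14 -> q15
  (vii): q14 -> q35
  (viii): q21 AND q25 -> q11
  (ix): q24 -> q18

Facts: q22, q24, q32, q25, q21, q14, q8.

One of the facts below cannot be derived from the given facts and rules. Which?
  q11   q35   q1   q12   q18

Round 1 — (iii), (vi), (vii), (viii), (ix), derive q23, q15, q35, q11, q18.
Round 2 — (iv), (v), derive q31, q12.
Derived: q35 (round 1), q11 (round 1), q12 (round 2), q18 (round 1). q1 never appears in any round.

q1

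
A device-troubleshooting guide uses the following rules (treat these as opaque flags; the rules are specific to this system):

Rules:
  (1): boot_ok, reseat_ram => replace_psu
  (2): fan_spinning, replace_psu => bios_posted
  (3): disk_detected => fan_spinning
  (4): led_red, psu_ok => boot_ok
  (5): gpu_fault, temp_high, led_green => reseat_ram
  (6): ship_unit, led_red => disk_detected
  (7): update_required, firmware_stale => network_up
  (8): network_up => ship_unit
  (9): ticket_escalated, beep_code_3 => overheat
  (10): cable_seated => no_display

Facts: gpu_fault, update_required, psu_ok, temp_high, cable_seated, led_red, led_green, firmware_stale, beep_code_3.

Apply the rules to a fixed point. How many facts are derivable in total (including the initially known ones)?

Round 1: (4) [led_red, psu_ok => boot_ok]; (5) [gpu_fault, temp_high, led_green => reseat_ram]; (7) [update_required, firmware_stale => network_up]; (10) [cable_seated => no_display]. New: boot_ok, reseat_ram, network_up, no_display.
Round 2: (1) [boot_ok, reseat_ram => replace_psu]; (8) [network_up => ship_unit]. New: replace_psu, ship_unit.
Round 3: (6) [ship_unit, led_red => disk_detected]. New: disk_detected.
Round 4: (3) [disk_detected => fan_spinning]. New: fan_spinning.
Round 5: (2) [fan_spinning, replace_psu => bios_posted]. New: bios_posted.
Closure: {beep_code_3, bios_posted, boot_ok, cable_seated, disk_detected, fan_spinning, firmware_stale, gpu_fault, led_green, led_red, network_up, no_display, psu_ok, replace_psu, reseat_ram, ship_unit, temp_high, update_required} — 18 facts.

18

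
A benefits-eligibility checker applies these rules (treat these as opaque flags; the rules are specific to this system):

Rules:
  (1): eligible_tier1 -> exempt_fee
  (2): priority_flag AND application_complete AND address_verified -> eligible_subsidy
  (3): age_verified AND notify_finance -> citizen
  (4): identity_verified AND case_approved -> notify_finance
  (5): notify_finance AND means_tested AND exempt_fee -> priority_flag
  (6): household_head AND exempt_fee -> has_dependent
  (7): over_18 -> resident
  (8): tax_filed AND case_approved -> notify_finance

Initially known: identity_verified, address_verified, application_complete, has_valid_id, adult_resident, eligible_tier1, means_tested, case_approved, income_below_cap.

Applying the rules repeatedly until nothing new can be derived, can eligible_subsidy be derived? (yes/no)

Round 1: (1) [eligible_tier1 -> exempt_fee]; (4) [identity_verified AND case_approved -> notify_finance]. New: exempt_fee, notify_finance.
Round 2: (5) [notify_finance AND means_tested AND exempt_fee -> priority_flag]. New: priority_flag.
Round 3: (2) [priority_flag AND application_complete AND address_verified -> eligible_subsidy]. New: eligible_subsidy.
eligible_subsidy appears in round 3, so it is derivable.

yes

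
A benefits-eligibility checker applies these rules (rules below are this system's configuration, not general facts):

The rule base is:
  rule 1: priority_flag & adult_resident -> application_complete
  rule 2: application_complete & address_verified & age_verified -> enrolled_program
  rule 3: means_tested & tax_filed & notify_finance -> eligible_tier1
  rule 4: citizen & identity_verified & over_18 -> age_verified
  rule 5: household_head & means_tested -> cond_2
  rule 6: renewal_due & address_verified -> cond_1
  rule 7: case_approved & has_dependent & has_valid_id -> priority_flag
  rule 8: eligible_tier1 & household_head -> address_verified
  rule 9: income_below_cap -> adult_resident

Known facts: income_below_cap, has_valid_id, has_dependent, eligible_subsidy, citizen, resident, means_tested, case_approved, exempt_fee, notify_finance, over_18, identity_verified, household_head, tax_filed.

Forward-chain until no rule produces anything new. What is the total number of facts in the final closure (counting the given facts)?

22

Round 1: rule 3 [means_tested & tax_filed & notify_finance -> eligible_tier1]; rule 4 [citizen & identity_verified & over_18 -> age_verified]; rule 5 [household_head & means_tested -> cond_2]; rule 7 [case_approved & has_dependent & has_valid_id -> priority_flag]; rule 9 [income_below_cap -> adult_resident]. New: eligible_tier1, age_verified, cond_2, priority_flag, adult_resident.
Round 2: rule 1 [priority_flag & adult_resident -> application_complete]; rule 8 [eligible_tier1 & household_head -> address_verified]. New: application_complete, address_verified.
Round 3: rule 2 [application_complete & address_verified & age_verified -> enrolled_program]. New: enrolled_program.
Closure: {address_verified, adult_resident, age_verified, application_complete, case_approved, citizen, cond_2, eligible_subsidy, eligible_tier1, enrolled_program, exempt_fee, has_dependent, has_valid_id, household_head, identity_verified, income_below_cap, means_tested, notify_finance, over_18, priority_flag, resident, tax_filed} — 22 facts.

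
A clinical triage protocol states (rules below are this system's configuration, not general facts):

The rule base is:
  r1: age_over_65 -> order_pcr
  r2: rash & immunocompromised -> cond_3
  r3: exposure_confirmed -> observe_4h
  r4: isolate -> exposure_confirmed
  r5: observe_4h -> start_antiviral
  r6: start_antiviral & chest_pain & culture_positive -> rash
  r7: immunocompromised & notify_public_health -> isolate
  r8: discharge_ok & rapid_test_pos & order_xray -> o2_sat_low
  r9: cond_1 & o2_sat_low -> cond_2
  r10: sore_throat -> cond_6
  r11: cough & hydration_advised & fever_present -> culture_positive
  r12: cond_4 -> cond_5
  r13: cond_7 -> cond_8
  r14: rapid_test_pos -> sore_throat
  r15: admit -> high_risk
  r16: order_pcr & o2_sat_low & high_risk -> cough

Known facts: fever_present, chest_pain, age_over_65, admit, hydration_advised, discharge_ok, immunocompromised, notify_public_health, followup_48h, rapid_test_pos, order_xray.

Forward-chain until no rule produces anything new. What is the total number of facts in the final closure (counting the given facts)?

Round 1: r1 [age_over_65 -> order_pcr]; r7 [immunocompromised & notify_public_health -> isolate]; r8 [discharge_ok & rapid_test_pos & order_xray -> o2_sat_low]; r14 [rapid_test_pos -> sore_throat]; r15 [admit -> high_risk]. New: order_pcr, isolate, o2_sat_low, sore_throat, high_risk.
Round 2: r4 [isolate -> exposure_confirmed]; r10 [sore_throat -> cond_6]; r16 [order_pcr & o2_sat_low & high_risk -> cough]. New: exposure_confirmed, cond_6, cough.
Round 3: r3 [exposure_confirmed -> observe_4h]; r11 [cough & hydration_advised & fever_present -> culture_positive]. New: observe_4h, culture_positive.
Round 4: r5 [observe_4h -> start_antiviral]. New: start_antiviral.
Round 5: r6 [start_antiviral & chest_pain & culture_positive -> rash]. New: rash.
Round 6: r2 [rash & immunocompromised -> cond_3]. New: cond_3.
Closure: {admit, age_over_65, chest_pain, cond_3, cond_6, cough, culture_positive, discharge_ok, exposure_confirmed, fever_present, followup_48h, high_risk, hydration_advised, immunocompromised, isolate, notify_public_health, o2_sat_low, observe_4h, order_pcr, order_xray, rapid_test_pos, rash, sore_throat, start_antiviral} — 24 facts.

24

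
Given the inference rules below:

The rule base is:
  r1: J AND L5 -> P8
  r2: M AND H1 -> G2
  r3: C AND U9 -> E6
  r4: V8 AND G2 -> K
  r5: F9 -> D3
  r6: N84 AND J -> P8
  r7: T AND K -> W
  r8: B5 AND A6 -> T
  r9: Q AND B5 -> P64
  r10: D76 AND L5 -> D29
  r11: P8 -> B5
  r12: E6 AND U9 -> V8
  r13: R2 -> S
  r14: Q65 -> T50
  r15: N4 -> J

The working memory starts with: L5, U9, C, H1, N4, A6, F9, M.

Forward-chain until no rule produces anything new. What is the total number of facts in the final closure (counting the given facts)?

[1] r2 [M AND H1 -> G2]; r3 [C AND U9 -> E6]; r5 [F9 -> D3]; r15 [N4 -> J]. ⇒ new: G2, E6, D3, J.
[2] r1 [J AND L5 -> P8]; r12 [E6 AND U9 -> V8]. ⇒ new: P8, V8.
[3] r4 [V8 AND G2 -> K]; r11 [P8 -> B5]. ⇒ new: K, B5.
[4] r8 [B5 AND A6 -> T]. ⇒ new: T.
[5] r7 [T AND K -> W]. ⇒ new: W.
Closure: {A6, B5, C, D3, E6, F9, G2, H1, J, K, L5, M, N4, P8, T, U9, V8, W} — 18 facts.

18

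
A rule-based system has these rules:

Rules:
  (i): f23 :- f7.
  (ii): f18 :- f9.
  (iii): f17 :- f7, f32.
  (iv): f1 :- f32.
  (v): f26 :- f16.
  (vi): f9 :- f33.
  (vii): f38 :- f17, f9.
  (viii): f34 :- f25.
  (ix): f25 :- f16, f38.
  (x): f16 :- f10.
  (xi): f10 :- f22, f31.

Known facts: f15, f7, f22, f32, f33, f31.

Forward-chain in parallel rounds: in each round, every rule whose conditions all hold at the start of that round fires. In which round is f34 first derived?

4

Round 1: (i) [f23 :- f7.]; (iii) [f17 :- f7, f32.]; (iv) [f1 :- f32.]; (vi) [f9 :- f33.]; (xi) [f10 :- f22, f31.]. New: f23, f17, f1, f9, f10.
Round 2: (ii) [f18 :- f9.]; (vii) [f38 :- f17, f9.]; (x) [f16 :- f10.]. New: f18, f38, f16.
Round 3: (v) [f26 :- f16.]; (ix) [f25 :- f16, f38.]. New: f26, f25.
Round 4: (viii) [f34 :- f25.]. New: f34.
f34 first appears in round 4.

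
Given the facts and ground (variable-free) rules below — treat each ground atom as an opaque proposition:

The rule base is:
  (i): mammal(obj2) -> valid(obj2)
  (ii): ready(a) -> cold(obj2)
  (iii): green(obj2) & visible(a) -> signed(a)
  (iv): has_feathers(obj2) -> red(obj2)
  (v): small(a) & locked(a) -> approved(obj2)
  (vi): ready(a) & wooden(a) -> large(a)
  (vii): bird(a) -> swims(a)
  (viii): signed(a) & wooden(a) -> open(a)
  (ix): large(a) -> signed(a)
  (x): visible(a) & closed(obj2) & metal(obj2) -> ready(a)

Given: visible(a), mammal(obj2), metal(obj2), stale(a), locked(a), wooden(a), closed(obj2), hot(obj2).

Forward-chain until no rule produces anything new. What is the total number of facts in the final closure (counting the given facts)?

14

Round 1: (i) [mammal(obj2) -> valid(obj2)]; (x) [visible(a) & closed(obj2) & metal(obj2) -> ready(a)]. Adds valid(obj2), ready(a).
Round 2: (ii) [ready(a) -> cold(obj2)]; (vi) [ready(a) & wooden(a) -> large(a)]. Adds cold(obj2), large(a).
Round 3: (ix) [large(a) -> signed(a)]. Adds signed(a).
Round 4: (viii) [signed(a) & wooden(a) -> open(a)]. Adds open(a).
Closure: {closed(obj2), cold(obj2), hot(obj2), large(a), locked(a), mammal(obj2), metal(obj2), open(a), ready(a), signed(a), stale(a), valid(obj2), visible(a), wooden(a)} — 14 facts.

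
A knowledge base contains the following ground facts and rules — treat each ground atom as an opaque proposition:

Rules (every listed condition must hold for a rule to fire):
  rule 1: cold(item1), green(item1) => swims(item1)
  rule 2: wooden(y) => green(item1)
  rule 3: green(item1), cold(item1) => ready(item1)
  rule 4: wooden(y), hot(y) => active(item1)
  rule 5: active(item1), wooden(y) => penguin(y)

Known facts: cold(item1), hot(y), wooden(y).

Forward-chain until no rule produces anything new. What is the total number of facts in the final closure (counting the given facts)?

Round 1 — rule 2, rule 4, derive green(item1), active(item1).
Round 2 — rule 1, rule 3, rule 5, derive swims(item1), ready(item1), penguin(y).
Closure: {active(item1), cold(item1), green(item1), hot(y), penguin(y), ready(item1), swims(item1), wooden(y)} — 8 facts.

8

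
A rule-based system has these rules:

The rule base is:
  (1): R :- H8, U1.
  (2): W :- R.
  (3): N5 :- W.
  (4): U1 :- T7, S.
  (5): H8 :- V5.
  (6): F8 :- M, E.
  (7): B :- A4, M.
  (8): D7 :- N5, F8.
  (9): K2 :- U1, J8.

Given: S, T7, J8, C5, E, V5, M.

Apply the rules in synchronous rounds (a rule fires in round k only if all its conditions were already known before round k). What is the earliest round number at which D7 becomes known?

5

Round 1: (4) [U1 :- T7, S.]; (5) [H8 :- V5.]; (6) [F8 :- M, E.]. New: U1, H8, F8.
Round 2: (1) [R :- H8, U1.]; (9) [K2 :- U1, J8.]. New: R, K2.
Round 3: (2) [W :- R.]. New: W.
Round 4: (3) [N5 :- W.]. New: N5.
Round 5: (8) [D7 :- N5, F8.]. New: D7.
D7 first appears in round 5.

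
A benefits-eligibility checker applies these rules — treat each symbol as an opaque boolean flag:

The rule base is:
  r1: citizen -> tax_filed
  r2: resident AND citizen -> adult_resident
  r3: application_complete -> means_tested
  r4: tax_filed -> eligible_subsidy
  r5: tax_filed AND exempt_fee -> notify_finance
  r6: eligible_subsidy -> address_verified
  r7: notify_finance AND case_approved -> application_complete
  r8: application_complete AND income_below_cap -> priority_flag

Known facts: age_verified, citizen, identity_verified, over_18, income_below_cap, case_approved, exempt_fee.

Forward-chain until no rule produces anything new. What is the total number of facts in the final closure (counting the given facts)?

Round 1: r1 [citizen -> tax_filed]. Adds tax_filed.
Round 2: r4 [tax_filed -> eligible_subsidy]; r5 [tax_filed AND exempt_fee -> notify_finance]. Adds eligible_subsidy, notify_finance.
Round 3: r6 [eligible_subsidy -> address_verified]; r7 [notify_finance AND case_approved -> application_complete]. Adds address_verified, application_complete.
Round 4: r3 [application_complete -> means_tested]; r8 [application_complete AND income_below_cap -> priority_flag]. Adds means_tested, priority_flag.
Closure: {address_verified, age_verified, application_complete, case_approved, citizen, eligible_subsidy, exempt_fee, identity_verified, income_below_cap, means_tested, notify_finance, over_18, priority_flag, tax_filed} — 14 facts.

14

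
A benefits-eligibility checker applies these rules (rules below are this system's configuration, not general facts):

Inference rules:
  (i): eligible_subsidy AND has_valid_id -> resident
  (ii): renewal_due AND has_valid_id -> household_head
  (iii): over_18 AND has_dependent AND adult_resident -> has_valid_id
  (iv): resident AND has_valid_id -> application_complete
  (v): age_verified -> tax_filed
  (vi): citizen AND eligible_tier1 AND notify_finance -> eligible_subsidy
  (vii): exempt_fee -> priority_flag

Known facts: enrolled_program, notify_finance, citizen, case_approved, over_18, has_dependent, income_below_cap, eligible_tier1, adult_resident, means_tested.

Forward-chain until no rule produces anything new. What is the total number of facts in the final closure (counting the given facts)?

14

Round 1: (iii) [over_18 AND has_dependent AND adult_resident -> has_valid_id]; (vi) [citizen AND eligible_tier1 AND notify_finance -> eligible_subsidy]. Adds has_valid_id, eligible_subsidy.
Round 2: (i) [eligible_subsidy AND has_valid_id -> resident]. Adds resident.
Round 3: (iv) [resident AND has_valid_id -> application_complete]. Adds application_complete.
Closure: {adult_resident, application_complete, case_approved, citizen, eligible_subsidy, eligible_tier1, enrolled_program, has_dependent, has_valid_id, income_below_cap, means_tested, notify_finance, over_18, resident} — 14 facts.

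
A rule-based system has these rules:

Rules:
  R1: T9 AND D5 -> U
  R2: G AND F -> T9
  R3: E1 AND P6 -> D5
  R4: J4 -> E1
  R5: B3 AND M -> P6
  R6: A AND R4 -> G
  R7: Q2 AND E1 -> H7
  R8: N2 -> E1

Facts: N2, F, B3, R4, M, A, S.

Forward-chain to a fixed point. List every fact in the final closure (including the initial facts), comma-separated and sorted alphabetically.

A, B3, D5, E1, F, G, M, N2, P6, R4, S, T9, U

Round 1 — R5, R6, R8, derive P6, G, E1.
Round 2 — R2, R3, derive T9, D5.
Round 3 — R1, derive U.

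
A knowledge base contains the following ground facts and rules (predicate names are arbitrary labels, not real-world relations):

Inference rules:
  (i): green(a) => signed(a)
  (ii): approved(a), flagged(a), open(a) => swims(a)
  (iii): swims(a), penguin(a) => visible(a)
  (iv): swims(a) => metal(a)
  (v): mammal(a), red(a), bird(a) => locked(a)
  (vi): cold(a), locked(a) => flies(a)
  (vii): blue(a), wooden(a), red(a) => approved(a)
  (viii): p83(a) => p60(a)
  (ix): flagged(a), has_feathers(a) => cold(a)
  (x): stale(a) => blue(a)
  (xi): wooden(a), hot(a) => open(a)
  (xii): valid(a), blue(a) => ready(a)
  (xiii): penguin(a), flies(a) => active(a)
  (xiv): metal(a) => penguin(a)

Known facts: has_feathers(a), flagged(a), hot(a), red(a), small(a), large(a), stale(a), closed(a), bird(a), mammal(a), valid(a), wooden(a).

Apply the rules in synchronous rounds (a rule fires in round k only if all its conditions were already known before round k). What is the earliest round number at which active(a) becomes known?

Round 1: (v) [mammal(a), red(a), bird(a) => locked(a)]; (ix) [flagged(a), has_feathers(a) => cold(a)]; (x) [stale(a) => blue(a)]; (xi) [wooden(a), hot(a) => open(a)]. New: locked(a), cold(a), blue(a), open(a).
Round 2: (vi) [cold(a), locked(a) => flies(a)]; (vii) [blue(a), wooden(a), red(a) => approved(a)]; (xii) [valid(a), blue(a) => ready(a)]. New: flies(a), approved(a), ready(a).
Round 3: (ii) [approved(a), flagged(a), open(a) => swims(a)]. New: swims(a).
Round 4: (iv) [swims(a) => metal(a)]. New: metal(a).
Round 5: (xiv) [metal(a) => penguin(a)]. New: penguin(a).
Round 6: (iii) [swims(a), penguin(a) => visible(a)]; (xiii) [penguin(a), flies(a) => active(a)]. New: visible(a), active(a).
active(a) first appears in round 6.

6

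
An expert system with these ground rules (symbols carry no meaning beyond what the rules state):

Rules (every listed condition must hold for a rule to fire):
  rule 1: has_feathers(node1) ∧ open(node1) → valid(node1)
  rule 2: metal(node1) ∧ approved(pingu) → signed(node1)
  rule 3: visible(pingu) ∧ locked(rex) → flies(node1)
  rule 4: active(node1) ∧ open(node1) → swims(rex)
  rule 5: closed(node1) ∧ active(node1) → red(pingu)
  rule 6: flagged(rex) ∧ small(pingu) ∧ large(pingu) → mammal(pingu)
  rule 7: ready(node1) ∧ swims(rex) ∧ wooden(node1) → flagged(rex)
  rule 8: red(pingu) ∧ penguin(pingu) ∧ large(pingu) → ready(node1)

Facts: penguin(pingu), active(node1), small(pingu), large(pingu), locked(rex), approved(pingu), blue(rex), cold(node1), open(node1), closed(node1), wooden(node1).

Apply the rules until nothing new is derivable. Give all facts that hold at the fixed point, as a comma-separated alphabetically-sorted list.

active(node1), approved(pingu), blue(rex), closed(node1), cold(node1), flagged(rex), large(pingu), locked(rex), mammal(pingu), open(node1), penguin(pingu), ready(node1), red(pingu), small(pingu), swims(rex), wooden(node1)

Round 1: rule 4 [active(node1) ∧ open(node1) → swims(rex)]; rule 5 [closed(node1) ∧ active(node1) → red(pingu)]. New: swims(rex), red(pingu).
Round 2: rule 8 [red(pingu) ∧ penguin(pingu) ∧ large(pingu) → ready(node1)]. New: ready(node1).
Round 3: rule 7 [ready(node1) ∧ swims(rex) ∧ wooden(node1) → flagged(rex)]. New: flagged(rex).
Round 4: rule 6 [flagged(rex) ∧ small(pingu) ∧ large(pingu) → mammal(pingu)]. New: mammal(pingu).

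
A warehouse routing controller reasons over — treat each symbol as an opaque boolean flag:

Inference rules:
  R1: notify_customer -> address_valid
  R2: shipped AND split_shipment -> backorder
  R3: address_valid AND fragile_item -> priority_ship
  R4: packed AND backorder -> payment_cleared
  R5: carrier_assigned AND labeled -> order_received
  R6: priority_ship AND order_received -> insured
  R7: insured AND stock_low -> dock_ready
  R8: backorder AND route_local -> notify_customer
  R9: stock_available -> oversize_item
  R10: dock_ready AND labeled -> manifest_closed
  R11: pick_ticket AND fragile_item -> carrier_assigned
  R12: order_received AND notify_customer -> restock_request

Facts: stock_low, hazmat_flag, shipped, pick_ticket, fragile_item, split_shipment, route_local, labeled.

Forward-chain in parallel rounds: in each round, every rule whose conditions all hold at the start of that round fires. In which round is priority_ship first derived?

4

Round 1 fires R2, R11, giving backorder, carrier_assigned.
Round 2 fires R5, R8, giving order_received, notify_customer.
Round 3 fires R1, R12, giving address_valid, restock_request.
Round 4 fires R3, giving priority_ship.
priority_ship first appears in round 4.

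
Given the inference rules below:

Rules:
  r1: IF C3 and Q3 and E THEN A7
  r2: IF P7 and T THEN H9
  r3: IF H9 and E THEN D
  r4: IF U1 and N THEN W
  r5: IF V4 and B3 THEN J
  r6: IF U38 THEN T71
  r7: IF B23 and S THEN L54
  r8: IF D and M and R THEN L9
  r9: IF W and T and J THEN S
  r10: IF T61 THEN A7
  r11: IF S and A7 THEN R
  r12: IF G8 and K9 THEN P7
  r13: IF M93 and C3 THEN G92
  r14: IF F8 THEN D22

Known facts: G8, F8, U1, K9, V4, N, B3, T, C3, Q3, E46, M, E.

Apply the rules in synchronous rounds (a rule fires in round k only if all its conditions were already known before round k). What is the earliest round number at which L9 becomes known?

[1] r1 [IF C3 and Q3 and E THEN A7]; r4 [IF U1 and N THEN W]; r5 [IF V4 and B3 THEN J]; r12 [IF G8 and K9 THEN P7]; r14 [IF F8 THEN D22]. ⇒ new: A7, W, J, P7, D22.
[2] r2 [IF P7 and T THEN H9]; r9 [IF W and T and J THEN S]. ⇒ new: H9, S.
[3] r3 [IF H9 and E THEN D]; r11 [IF S and A7 THEN R]. ⇒ new: D, R.
[4] r8 [IF D and M and R THEN L9]. ⇒ new: L9.
L9 first appears in round 4.

4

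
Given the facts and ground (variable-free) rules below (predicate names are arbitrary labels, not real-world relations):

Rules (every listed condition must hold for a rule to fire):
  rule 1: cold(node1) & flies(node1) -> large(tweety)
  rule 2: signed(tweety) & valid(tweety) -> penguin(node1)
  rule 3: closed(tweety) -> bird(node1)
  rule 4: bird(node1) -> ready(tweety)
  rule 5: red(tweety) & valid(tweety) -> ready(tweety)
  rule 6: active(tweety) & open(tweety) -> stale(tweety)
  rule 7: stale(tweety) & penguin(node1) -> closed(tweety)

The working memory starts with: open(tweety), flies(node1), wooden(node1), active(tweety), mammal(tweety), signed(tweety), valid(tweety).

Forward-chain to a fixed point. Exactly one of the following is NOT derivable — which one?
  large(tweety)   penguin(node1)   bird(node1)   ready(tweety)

Round 1 — rule 2, rule 6, derive penguin(node1), stale(tweety).
Round 2 — rule 7, derive closed(tweety).
Round 3 — rule 3, derive bird(node1).
Round 4 — rule 4, derive ready(tweety).
Derived: ready(tweety) (round 4), bird(node1) (round 3), penguin(node1) (round 1). large(tweety) never appears in any round.

large(tweety)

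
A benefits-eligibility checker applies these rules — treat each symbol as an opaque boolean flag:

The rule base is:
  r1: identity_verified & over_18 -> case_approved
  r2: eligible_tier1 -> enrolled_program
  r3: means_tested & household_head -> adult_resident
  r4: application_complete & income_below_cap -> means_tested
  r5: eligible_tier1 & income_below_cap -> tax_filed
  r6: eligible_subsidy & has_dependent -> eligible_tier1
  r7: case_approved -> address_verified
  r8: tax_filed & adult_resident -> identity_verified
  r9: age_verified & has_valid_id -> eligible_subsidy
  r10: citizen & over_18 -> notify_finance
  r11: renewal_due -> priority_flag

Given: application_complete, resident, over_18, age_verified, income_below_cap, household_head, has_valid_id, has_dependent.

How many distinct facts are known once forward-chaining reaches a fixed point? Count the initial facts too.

17

Round 1 fires r4, r9, giving means_tested, eligible_subsidy.
Round 2 fires r3, r6, giving adult_resident, eligible_tier1.
Round 3 fires r2, r5, giving enrolled_program, tax_filed.
Round 4 fires r8, giving identity_verified.
Round 5 fires r1, giving case_approved.
Round 6 fires r7, giving address_verified.
Closure: {address_verified, adult_resident, age_verified, application_complete, case_approved, eligible_subsidy, eligible_tier1, enrolled_program, has_dependent, has_valid_id, household_head, identity_verified, income_below_cap, means_tested, over_18, resident, tax_filed} — 17 facts.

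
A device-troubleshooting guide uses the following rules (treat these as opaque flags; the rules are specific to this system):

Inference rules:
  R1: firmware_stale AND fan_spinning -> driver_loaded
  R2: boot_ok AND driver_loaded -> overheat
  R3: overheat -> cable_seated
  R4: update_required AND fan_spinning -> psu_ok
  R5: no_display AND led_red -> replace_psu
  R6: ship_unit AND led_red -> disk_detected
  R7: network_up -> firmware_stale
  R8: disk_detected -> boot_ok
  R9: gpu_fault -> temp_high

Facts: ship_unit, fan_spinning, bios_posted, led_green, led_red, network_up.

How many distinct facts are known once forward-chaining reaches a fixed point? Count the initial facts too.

12

Round 1 fires R6, R7, giving disk_detected, firmware_stale.
Round 2 fires R1, R8, giving driver_loaded, boot_ok.
Round 3 fires R2, giving overheat.
Round 4 fires R3, giving cable_seated.
Closure: {bios_posted, boot_ok, cable_seated, disk_detected, driver_loaded, fan_spinning, firmware_stale, led_green, led_red, network_up, overheat, ship_unit} — 12 facts.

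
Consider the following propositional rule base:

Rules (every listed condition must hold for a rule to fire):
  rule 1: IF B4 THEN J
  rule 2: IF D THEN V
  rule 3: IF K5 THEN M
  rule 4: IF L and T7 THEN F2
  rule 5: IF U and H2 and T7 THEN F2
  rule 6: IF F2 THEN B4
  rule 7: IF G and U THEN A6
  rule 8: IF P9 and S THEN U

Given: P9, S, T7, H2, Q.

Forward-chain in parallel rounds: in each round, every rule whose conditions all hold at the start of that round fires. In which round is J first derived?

Round 1: rule 8 [IF P9 and S THEN U]. Adds U.
Round 2: rule 5 [IF U and H2 and T7 THEN F2]. Adds F2.
Round 3: rule 6 [IF F2 THEN B4]. Adds B4.
Round 4: rule 1 [IF B4 THEN J]. Adds J.
J first appears in round 4.

4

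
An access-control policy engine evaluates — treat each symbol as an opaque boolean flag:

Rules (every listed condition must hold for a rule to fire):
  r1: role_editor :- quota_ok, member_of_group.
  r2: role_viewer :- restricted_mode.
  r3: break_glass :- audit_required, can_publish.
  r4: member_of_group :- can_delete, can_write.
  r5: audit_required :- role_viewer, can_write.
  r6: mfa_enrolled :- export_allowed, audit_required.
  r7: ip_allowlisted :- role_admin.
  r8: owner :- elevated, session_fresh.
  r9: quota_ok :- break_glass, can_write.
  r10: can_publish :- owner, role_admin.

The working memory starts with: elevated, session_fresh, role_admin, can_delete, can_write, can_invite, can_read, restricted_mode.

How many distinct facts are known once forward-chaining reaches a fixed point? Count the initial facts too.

[1] r2 [role_viewer :- restricted_mode.]; r4 [member_of_group :- can_delete, can_write.]; r7 [ip_allowlisted :- role_admin.]; r8 [owner :- elevated, session_fresh.]. ⇒ new: role_viewer, member_of_group, ip_allowlisted, owner.
[2] r5 [audit_required :- role_viewer, can_write.]; r10 [can_publish :- owner, role_admin.]. ⇒ new: audit_required, can_publish.
[3] r3 [break_glass :- audit_required, can_publish.]. ⇒ new: break_glass.
[4] r9 [quota_ok :- break_glass, can_write.]. ⇒ new: quota_ok.
[5] r1 [role_editor :- quota_ok, member_of_group.]. ⇒ new: role_editor.
Closure: {audit_required, break_glass, can_delete, can_invite, can_publish, can_read, can_write, elevated, ip_allowlisted, member_of_group, owner, quota_ok, restricted_mode, role_admin, role_editor, role_viewer, session_fresh} — 17 facts.

17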